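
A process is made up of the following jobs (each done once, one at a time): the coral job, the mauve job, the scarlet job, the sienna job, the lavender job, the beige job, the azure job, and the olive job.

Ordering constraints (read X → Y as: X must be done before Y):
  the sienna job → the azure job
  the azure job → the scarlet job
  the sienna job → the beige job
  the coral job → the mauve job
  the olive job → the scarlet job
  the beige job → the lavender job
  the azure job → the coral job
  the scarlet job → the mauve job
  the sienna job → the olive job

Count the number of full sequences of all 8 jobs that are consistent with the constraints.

The sienna job is the only job with nothing required before it, so every ordering starts there.
Counting all ways to extend the partial order to a total order gives 105.

105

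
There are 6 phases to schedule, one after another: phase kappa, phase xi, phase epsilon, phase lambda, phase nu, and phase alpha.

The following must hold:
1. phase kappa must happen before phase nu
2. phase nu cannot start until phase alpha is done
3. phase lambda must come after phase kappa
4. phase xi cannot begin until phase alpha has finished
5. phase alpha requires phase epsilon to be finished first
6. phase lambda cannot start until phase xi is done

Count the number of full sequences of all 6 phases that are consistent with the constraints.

2 phases have no prerequisites (phase kappa, phase epsilon), so any of them could come first.
Enumerating by repeatedly choosing an available phase (one whose prerequisites are all placed) gives 11 distinct complete orderings.

11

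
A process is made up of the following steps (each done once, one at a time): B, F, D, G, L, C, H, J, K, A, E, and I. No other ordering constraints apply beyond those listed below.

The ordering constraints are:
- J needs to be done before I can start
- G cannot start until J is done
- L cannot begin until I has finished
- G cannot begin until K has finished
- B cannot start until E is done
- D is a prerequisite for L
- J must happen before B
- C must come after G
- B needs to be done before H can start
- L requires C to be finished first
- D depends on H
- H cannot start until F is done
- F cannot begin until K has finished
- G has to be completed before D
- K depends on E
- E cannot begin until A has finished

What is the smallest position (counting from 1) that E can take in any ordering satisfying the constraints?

Working backwards through the constraints from E, its only required predecessor is A.
With 1 mandatory predecessor, the earliest E can sit is position 1+1 = 2, and placing just that one first achieves it.

2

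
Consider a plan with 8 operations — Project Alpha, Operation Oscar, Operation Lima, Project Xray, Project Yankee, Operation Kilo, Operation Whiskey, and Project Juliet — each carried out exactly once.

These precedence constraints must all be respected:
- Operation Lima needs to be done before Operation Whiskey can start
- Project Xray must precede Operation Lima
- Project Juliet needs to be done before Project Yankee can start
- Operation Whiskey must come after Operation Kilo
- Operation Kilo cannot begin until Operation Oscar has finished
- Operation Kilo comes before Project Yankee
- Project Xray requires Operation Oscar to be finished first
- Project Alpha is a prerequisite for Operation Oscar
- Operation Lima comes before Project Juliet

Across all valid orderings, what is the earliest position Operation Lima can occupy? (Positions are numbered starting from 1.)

Working backwards through the constraints from Operation Lima, its full set of required predecessors is Project Alpha, Operation Oscar, Project Xray — 3 of them.
With 3 mandatory predecessors, the earliest Operation Lima can sit is position 3+1 = 4, and placing just those 3 first achieves it.

4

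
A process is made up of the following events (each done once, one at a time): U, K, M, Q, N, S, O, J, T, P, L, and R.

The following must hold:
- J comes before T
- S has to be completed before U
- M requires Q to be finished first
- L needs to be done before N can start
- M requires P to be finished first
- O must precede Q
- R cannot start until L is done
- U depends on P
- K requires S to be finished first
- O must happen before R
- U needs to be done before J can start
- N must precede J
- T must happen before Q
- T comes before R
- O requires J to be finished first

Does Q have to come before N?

No

There is a chain N → J → T → Q, which puts N before Q.
So Q never precedes N.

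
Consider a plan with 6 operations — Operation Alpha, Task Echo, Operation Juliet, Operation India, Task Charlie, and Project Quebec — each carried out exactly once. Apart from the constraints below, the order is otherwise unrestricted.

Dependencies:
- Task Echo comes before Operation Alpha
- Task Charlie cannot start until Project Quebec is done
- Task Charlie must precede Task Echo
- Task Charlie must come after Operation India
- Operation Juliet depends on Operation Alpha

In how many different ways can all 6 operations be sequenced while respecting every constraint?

2

2 operations have no prerequisites (Operation India, Project Quebec), so any of them could come first.
Counting all ways to extend the partial order to a total order gives 2.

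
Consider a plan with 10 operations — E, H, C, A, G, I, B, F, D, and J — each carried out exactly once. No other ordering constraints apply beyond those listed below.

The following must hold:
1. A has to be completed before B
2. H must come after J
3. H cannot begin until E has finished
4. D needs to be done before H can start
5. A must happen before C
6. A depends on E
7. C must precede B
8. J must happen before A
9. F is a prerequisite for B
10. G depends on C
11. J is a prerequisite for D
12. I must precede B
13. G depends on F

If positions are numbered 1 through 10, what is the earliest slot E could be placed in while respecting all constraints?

E has no prerequisites at all, so it can go in position 1.

1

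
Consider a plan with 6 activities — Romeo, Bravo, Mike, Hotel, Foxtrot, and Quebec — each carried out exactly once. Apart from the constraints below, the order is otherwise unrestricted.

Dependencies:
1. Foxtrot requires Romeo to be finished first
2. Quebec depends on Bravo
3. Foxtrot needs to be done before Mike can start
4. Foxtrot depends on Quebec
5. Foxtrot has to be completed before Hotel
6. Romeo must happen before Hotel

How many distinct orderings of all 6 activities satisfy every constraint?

The activities with no prerequisites are Romeo, Bravo; any of them can be placed first.
Counting all ways to extend the partial order to a total order gives 6.

6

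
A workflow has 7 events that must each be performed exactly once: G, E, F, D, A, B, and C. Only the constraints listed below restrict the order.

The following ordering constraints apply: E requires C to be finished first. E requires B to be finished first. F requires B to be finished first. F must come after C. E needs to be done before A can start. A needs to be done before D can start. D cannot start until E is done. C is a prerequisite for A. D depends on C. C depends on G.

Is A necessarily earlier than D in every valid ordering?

Tracing the constraints gives a chain: A → D.
Hence A necessarily comes before D.

Yes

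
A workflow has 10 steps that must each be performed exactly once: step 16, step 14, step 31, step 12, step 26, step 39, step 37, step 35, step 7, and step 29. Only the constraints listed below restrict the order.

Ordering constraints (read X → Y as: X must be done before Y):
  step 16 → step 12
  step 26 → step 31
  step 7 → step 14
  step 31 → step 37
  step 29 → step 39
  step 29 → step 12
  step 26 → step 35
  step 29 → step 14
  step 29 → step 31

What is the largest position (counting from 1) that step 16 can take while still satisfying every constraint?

Following the constraints forward from step 16, its only required successor is step 12.
So at least 1 step follows step 16, putting step 16 no later than position 9. That position is achievable by scheduling everything else first.

9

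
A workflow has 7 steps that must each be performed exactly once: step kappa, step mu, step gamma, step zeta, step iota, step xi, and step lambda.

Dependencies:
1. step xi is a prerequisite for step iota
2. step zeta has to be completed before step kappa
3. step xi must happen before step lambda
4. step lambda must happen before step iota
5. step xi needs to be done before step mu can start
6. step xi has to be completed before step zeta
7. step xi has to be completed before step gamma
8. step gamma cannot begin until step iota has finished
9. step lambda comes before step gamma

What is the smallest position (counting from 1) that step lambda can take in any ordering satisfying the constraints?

The only step forced before step lambda (directly or transitively) is step xi.
So at minimum 1 step comes before step lambda, putting step lambda no earlier than position 2. That position is achievable by scheduling exactly that predecessor first.

2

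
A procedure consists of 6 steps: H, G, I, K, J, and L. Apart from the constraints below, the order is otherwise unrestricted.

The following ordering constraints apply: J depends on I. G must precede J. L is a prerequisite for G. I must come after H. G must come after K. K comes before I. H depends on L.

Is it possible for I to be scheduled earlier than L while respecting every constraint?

No

There is a dependency chain L → H → I, so I always comes after L.
So no valid ordering can have I before L.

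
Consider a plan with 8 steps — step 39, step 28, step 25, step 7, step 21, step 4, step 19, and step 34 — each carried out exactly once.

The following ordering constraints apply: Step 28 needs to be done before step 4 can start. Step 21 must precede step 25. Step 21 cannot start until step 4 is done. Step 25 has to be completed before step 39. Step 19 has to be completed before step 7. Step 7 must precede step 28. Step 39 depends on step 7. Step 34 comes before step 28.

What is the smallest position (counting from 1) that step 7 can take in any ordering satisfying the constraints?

The only step forced before step 7 (directly or transitively) is step 19.
So at minimum 1 step comes before step 7, putting step 7 no earlier than position 2. That position is achievable by scheduling exactly that predecessor first.

2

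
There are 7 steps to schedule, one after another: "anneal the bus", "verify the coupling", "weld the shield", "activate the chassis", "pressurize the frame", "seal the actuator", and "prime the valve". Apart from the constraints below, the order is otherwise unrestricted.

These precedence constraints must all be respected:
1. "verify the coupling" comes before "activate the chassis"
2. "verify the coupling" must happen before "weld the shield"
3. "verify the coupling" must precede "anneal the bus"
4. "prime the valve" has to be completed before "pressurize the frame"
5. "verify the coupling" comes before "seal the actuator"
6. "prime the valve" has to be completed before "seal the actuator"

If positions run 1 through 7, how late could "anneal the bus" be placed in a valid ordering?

7

Nothing depends on "anneal the bus", so it can be the final step, position 7.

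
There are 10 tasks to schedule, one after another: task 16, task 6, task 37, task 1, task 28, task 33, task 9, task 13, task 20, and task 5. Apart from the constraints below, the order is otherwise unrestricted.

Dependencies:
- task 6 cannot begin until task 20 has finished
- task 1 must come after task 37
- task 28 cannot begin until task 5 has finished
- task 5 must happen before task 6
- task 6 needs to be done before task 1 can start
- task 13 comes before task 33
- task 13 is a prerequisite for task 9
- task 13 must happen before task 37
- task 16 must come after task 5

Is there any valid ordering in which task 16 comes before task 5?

No

The constraints give a chain task 5 → task 16, which forces task 5 before task 16.
So no valid ordering can have task 16 before task 5.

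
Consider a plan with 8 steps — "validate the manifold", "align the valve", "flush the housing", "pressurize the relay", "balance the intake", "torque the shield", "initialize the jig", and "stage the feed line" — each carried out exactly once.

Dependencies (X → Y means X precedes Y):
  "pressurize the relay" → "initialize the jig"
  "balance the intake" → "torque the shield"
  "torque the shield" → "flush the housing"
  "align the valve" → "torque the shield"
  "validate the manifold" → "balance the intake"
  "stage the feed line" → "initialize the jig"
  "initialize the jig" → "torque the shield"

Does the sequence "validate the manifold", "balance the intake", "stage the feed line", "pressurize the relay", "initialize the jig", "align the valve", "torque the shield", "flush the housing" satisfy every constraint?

Every stated constraint is respected: "balance the intake" sits at position 2, ahead of "torque the shield" at position 7, and each of the other listed pairs likewise has the predecessor earlier in the sequence.

Yes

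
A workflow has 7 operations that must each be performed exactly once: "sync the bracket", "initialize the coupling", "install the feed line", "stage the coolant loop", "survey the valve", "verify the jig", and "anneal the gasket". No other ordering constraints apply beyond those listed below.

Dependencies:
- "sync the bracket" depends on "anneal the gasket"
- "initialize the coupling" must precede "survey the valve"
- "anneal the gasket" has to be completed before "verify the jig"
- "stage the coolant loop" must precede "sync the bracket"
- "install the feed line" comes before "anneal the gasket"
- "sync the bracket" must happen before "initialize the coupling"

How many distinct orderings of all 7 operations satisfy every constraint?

2 operations have no prerequisites ("install the feed line", "stage the coolant loop"), so any of them could come first.
Counting all ways to extend the partial order to a total order gives 13.

13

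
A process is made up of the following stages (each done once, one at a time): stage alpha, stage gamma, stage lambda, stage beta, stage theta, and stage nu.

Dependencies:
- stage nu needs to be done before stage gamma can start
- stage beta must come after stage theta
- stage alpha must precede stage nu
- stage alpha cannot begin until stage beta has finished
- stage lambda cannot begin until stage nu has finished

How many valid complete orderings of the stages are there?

Stage theta is the only stage with nothing required before it, so every ordering starts there.
Enumerating by repeatedly choosing an available stage (one whose prerequisites are all placed) gives 2 distinct complete orderings.

2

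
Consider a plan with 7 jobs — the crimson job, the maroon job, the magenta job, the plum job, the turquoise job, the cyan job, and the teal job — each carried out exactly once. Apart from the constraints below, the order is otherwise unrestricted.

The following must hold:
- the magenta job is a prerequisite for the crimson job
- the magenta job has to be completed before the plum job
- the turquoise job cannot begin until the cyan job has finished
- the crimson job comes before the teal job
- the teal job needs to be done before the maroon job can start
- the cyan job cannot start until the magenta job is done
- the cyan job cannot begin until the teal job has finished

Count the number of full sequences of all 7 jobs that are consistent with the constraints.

The magenta job is the only job with nothing required before it, so every ordering starts there.
Systematically extending each partial ordering one job at a time and counting, there are 18 complete orderings.

18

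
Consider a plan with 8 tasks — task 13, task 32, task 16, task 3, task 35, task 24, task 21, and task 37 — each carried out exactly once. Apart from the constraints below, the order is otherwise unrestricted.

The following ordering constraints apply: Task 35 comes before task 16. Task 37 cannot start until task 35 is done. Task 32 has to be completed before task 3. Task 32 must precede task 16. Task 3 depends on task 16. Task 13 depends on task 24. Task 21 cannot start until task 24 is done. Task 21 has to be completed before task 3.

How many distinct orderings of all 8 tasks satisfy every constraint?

545

3 tasks have no prerequisites (task 32, task 35, task 24), so any of them could come first.
Systematically extending each partial ordering one task at a time and counting, there are 545 complete orderings.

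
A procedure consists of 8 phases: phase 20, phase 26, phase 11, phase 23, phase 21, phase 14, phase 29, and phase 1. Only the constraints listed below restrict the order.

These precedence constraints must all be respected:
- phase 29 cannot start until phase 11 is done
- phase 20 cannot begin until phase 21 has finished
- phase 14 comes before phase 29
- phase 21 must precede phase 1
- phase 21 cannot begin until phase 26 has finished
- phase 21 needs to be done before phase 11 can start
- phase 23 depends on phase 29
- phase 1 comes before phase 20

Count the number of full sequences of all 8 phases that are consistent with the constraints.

50

2 phases have no prerequisites (phase 26, phase 14), so any of them could come first.
Enumerating by repeatedly choosing an available phase (one whose prerequisites are all placed) gives 50 distinct complete orderings.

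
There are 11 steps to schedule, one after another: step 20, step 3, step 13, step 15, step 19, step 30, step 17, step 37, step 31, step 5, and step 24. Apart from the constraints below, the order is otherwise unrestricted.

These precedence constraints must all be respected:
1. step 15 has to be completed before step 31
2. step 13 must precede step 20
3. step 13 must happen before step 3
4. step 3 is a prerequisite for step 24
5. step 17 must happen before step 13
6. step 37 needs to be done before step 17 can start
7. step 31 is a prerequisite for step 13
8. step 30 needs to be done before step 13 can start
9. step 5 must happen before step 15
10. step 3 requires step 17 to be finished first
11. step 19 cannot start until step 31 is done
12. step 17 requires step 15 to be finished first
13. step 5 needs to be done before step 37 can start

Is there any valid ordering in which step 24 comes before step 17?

There is a dependency chain step 17 → step 3 → step 24, so step 24 always comes after step 17.
So no valid ordering can have step 24 before step 17.

No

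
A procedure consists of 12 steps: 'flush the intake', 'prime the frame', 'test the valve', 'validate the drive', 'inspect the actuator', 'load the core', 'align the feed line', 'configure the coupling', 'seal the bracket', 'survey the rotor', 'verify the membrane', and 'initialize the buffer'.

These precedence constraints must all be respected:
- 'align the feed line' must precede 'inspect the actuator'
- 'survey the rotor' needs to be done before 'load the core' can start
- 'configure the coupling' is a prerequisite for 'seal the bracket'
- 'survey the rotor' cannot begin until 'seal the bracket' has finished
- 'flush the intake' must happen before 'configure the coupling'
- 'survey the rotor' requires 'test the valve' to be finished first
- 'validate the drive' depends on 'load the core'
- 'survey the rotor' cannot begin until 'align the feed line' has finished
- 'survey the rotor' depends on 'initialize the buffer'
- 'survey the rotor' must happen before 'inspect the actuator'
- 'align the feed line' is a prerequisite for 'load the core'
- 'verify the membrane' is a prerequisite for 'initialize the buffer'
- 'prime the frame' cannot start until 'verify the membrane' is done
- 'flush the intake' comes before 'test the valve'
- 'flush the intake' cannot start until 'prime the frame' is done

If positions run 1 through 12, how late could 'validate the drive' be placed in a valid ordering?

12

Nothing depends on 'validate the drive', so it can be the final step, position 12.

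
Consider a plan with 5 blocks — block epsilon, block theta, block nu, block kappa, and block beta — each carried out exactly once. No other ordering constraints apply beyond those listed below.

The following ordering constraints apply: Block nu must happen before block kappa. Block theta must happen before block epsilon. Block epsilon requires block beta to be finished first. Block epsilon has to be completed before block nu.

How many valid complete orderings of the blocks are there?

2 blocks have no prerequisites (block theta, block beta), so any of them could come first.
Enumerating by repeatedly choosing an available block (one whose prerequisites are all placed) gives 2 distinct complete orderings.

2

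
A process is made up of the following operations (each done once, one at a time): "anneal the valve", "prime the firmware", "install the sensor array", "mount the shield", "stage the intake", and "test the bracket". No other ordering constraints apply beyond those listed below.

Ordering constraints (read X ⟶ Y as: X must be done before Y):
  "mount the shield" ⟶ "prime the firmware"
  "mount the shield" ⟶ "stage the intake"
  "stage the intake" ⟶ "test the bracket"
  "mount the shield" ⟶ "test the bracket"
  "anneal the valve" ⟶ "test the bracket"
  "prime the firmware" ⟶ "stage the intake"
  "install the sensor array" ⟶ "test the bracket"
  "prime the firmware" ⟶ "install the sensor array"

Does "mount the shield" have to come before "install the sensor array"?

Yes

There is a constraint chain "mount the shield" → "prime the firmware" → "install the sensor array".
So "mount the shield" must precede "install the sensor array" in any valid ordering.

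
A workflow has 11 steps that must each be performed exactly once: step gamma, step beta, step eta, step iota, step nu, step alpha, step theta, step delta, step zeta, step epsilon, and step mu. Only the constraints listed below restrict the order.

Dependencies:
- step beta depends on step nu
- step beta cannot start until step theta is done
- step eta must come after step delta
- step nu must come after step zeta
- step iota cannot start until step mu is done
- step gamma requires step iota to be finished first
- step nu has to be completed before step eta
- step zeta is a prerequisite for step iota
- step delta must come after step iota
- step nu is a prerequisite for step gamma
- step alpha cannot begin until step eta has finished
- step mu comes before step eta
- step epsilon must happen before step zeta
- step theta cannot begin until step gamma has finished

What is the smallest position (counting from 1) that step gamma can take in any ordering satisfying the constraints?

6

Working backwards through the constraints from step gamma, its full set of required predecessors is step iota, step nu, step zeta, step epsilon, step mu — 5 of them.
So at minimum 5 steps come before step gamma, putting step gamma no earlier than position 6. That position is achievable by scheduling exactly those predecessors first.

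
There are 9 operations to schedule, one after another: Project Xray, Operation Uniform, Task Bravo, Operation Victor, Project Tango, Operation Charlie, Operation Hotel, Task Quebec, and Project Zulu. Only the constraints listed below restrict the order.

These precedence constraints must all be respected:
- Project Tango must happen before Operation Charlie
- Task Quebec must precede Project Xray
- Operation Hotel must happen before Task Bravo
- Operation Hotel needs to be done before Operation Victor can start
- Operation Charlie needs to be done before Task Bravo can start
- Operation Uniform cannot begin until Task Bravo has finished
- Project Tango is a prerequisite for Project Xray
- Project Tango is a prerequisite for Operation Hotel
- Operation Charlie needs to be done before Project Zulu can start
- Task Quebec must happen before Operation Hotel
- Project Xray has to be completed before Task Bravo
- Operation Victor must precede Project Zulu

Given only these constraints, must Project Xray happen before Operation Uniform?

Following the dependencies: Project Xray → Task Bravo → Operation Uniform.
Hence Project Xray necessarily comes before Operation Uniform.

Yes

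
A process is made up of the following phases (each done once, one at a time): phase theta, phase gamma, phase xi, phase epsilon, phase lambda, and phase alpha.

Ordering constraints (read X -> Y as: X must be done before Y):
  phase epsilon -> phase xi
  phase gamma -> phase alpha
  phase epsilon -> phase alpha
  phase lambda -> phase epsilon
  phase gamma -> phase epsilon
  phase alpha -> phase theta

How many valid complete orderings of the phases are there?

6

The phases with no prerequisites are phase gamma, phase lambda; any of them can be placed first.
Counting all ways to extend the partial order to a total order gives 6.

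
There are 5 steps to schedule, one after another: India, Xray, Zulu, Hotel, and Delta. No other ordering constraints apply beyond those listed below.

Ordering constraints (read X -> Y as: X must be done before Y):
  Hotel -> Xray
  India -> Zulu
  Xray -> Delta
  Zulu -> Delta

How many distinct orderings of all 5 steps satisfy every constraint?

6

The steps with no prerequisites are India, Hotel; any of them can be placed first.
Enumerating by repeatedly choosing an available step (one whose prerequisites are all placed) gives 6 distinct complete orderings.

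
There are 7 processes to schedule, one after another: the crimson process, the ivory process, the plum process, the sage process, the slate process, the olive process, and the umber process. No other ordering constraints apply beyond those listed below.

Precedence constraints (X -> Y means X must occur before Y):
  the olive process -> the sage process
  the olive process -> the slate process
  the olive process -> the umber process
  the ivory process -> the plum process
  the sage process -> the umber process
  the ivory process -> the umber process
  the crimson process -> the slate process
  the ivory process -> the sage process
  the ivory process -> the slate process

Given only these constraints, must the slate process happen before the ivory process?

No

There is a chain the ivory process → the slate process, which puts the ivory process before the slate process.
So the slate process never precedes the ivory process.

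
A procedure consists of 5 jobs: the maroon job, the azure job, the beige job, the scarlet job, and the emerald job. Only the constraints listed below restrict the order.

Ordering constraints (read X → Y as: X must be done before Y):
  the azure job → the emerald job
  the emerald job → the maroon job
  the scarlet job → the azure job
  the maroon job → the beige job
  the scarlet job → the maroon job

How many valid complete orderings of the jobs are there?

1

Only the scarlet job has no prerequisites, so it must go first.
Every job is then forced in turn, so only 1 complete ordering is consistent with the constraints.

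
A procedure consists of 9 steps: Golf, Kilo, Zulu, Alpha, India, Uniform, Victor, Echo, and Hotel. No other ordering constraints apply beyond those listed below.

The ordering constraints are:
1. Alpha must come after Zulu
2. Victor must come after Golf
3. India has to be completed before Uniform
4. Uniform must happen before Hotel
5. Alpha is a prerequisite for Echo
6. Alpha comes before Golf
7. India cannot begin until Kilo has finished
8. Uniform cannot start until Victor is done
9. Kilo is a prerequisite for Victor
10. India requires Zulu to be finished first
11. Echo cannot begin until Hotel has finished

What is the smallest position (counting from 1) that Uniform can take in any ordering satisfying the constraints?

7

The steps that are forced before Uniform, directly or transitively, are Golf, Kilo, Zulu, Alpha, India, Victor. That's 6 steps.
So at minimum 6 steps come before Uniform, putting Uniform no earlier than position 7. That position is achievable by scheduling exactly those predecessors first.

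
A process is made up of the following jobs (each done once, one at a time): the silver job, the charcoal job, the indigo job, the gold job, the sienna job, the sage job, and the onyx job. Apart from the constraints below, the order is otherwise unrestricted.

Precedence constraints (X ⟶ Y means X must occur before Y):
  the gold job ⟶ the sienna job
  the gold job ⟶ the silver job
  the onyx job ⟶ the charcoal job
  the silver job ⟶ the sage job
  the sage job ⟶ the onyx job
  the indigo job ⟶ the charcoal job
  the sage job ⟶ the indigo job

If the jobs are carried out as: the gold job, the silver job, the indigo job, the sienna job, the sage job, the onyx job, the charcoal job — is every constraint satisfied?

No

The sequence places the indigo job ahead of the sage job.
Since the sage job is required before the indigo job, the ordering is invalid.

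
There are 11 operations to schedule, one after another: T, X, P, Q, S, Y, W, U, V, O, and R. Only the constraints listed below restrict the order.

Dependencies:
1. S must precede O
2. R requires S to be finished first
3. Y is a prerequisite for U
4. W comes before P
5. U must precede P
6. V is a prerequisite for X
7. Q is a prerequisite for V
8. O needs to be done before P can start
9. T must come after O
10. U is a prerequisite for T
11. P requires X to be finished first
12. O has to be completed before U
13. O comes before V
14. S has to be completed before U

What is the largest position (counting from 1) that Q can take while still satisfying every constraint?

8

The operations that are forced after Q, directly or by a chain of constraints, are X, P, V. That's 3 operations.
So at least 3 operations follow Q, putting Q no later than position 8. That position is achievable by scheduling everything else first.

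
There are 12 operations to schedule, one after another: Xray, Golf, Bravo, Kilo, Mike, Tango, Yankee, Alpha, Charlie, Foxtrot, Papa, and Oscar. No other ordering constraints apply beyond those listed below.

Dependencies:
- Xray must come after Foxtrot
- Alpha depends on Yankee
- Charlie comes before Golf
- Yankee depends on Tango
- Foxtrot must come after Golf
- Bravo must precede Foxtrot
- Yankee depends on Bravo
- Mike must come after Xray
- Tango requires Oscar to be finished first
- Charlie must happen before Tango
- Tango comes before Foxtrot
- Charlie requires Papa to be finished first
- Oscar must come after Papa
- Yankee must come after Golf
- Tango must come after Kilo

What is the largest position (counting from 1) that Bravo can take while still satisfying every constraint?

7

The operations that are forced after Bravo, directly or by a chain of constraints, are Xray, Mike, Yankee, Alpha, Foxtrot. That's 5 operations.
So at least 5 operations follow Bravo, putting Bravo no later than position 7. That position is achievable by scheduling everything else first.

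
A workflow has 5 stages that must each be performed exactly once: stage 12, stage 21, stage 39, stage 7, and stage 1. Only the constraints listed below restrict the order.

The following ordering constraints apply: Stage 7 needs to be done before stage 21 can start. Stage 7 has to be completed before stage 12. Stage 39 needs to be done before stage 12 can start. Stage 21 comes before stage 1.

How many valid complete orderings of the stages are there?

2 stages have no prerequisites (stage 39, stage 7), so any of them could come first.
Systematically extending each partial ordering one stage at a time and counting, there are 9 complete orderings.

9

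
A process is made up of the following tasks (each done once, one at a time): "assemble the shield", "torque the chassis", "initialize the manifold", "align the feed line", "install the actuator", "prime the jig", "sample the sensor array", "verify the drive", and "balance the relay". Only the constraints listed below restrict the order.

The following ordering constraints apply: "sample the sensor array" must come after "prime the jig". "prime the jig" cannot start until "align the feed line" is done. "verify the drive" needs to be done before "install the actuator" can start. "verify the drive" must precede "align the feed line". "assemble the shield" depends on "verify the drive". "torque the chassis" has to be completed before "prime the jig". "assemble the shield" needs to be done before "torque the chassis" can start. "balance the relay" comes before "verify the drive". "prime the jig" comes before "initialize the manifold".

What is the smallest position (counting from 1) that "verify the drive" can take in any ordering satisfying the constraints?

2

The only task forced before "verify the drive" (directly or transitively) is "balance the relay".
So at minimum 1 task comes before "verify the drive", putting "verify the drive" no earlier than position 2. That position is achievable by scheduling exactly that predecessor first.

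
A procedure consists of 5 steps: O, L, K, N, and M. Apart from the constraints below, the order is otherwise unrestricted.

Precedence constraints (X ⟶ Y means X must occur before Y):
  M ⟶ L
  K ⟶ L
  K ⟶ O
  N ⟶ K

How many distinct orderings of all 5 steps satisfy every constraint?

2 steps have no prerequisites (N, M), so any of them could come first.
Enumerating by repeatedly choosing an available step (one whose prerequisites are all placed) gives 7 distinct complete orderings.

7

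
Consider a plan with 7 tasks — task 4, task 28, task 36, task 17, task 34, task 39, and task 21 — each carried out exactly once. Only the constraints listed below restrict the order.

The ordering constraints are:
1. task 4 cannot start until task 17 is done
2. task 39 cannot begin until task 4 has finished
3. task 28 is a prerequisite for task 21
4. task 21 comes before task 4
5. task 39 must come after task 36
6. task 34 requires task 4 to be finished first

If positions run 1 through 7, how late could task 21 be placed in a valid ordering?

4

Every task that must follow task 21 has to come after it. Tracing all chains starting from task 21, those tasks are: task 4, task 34, task 39 — 3 in total.
So at least 3 tasks follow task 21, putting task 21 no later than position 4. That position is achievable by scheduling everything else first.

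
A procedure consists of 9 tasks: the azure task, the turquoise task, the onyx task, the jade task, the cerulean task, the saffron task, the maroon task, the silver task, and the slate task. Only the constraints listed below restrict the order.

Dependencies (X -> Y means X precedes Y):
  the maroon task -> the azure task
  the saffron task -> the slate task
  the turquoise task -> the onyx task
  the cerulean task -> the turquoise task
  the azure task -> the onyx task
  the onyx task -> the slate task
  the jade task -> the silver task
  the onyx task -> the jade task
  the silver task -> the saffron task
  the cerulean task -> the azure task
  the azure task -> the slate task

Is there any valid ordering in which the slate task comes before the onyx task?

No

There is a dependency chain the onyx task → the slate task, so the slate task always comes after the onyx task.
So no valid ordering can have the slate task before the onyx task.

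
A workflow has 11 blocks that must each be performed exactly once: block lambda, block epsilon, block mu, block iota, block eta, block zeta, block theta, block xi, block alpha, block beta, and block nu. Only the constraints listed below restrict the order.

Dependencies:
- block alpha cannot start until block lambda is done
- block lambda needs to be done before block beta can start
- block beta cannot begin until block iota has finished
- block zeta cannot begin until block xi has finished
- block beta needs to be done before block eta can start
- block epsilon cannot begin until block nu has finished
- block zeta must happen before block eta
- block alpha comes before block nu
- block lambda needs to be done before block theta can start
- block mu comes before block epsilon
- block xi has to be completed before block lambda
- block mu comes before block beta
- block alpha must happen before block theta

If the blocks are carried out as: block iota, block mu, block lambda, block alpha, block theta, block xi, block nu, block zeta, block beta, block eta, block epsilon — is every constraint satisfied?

No

Here block xi comes after block lambda.
But one of the constraints requires block xi before block lambda, so this ordering violates it.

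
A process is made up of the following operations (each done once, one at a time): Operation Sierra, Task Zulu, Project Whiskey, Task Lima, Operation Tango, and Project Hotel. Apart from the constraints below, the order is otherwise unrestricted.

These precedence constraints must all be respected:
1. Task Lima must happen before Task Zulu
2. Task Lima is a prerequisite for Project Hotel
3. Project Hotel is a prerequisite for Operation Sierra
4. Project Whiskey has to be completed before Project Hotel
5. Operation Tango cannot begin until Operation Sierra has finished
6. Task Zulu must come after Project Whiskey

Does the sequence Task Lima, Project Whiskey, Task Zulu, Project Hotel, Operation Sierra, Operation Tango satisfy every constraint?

Yes

Checking each listed constraint against this order: for instance, Task Lima is in position 1 and Project Hotel in position 4, so that constraint holds — and the remaining constraints check out the same way.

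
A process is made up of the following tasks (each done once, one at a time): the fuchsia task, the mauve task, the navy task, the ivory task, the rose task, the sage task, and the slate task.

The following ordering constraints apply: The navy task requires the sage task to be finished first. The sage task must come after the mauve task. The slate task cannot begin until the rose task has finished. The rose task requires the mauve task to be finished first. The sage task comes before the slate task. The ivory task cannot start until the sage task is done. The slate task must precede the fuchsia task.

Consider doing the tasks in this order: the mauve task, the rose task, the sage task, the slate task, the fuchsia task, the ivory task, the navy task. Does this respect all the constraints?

Every stated constraint is respected: the sage task sits at position 3, ahead of the navy task at position 7, and each of the other listed pairs likewise has the predecessor earlier in the sequence.

Yes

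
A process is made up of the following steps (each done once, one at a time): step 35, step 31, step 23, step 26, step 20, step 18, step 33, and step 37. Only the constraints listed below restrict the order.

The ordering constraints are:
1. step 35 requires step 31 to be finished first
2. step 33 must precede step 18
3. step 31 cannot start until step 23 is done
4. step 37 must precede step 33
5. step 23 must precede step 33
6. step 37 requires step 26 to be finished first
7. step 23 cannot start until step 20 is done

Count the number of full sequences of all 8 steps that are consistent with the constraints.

53

The steps with no prerequisites are step 26, step 20; any of them can be placed first.
Enumerating by repeatedly choosing an available step (one whose prerequisites are all placed) gives 53 distinct complete orderings.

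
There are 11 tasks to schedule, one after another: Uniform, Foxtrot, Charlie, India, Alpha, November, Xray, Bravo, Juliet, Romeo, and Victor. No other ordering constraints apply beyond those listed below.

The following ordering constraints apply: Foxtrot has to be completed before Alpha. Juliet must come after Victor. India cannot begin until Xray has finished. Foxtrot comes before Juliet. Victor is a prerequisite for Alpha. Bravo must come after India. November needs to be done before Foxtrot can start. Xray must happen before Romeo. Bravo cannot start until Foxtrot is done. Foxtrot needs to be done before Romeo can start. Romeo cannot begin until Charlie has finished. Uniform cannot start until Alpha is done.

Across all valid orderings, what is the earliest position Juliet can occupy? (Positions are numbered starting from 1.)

Working backwards through the constraints from Juliet, its full set of required predecessors is Foxtrot, November, Victor — 3 of them.
So at minimum 3 tasks come before Juliet, putting Juliet no earlier than position 4. That position is achievable by scheduling exactly those predecessors first.

4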